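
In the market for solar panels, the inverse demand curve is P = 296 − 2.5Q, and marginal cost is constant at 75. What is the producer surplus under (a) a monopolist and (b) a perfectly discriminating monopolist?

Monopoly: PS = 4884.1; Perfect PD: PS = 9768.2

A monopolist chooses Q where MR = MC. MR = 296 − 5Q; setting this equal to 75 gives Q = 44.2 and P = 185.5.
PS = (185.5 − 75)·44.2 = 4884.1.
With perfect price discrimination, output is the efficient level Q = 88.4 (where demand meets MC), but every buyer pays their willingness to pay: CS = 0 and PS = total surplus.
PS = ½·(296 − 75)·88.4 = 9768.2.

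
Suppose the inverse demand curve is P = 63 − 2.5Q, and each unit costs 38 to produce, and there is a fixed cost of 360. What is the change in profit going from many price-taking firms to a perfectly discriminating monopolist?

Competitive firms price at marginal cost: P = 38, giving Q = 10.
Profit = (38 − 38)·10 − 360 = −360.
A perfectly discriminating monopolist sells every unit with P(Q) ≥ MC(Q), so output equals the competitive quantity Q = 10. Each buyer pays their reservation price, so CS = 0 and the firm captures all surplus.
PS equals the full surplus area, 125. Profit = 125 − 360 = −235.
Change in profit: −235 − −360 = 125.

π rises by 125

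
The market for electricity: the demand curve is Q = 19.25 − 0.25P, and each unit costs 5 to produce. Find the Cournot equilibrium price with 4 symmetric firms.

P = 19.4

Inverting demand: P = 77 − 4Q.
Cournot with 4 identical firms: the symmetric best-response condition is 77 − 20q = 5. Each firm produces q = 3.6, total output Q = 14.4, price P = 19.4.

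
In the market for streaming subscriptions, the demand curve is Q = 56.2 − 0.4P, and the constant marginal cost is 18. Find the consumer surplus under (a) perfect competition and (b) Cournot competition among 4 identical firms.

Inverting demand: P = 140.5 − 2.5Q.
Perfect competition: P = MC = 18, so 140.5 − 2.5Q = 18 and Q = 49.
CS = ½·(140.5 − 18)·49 = 3001.25.
In a 4-firm Cournot equilibrium, symmetry and the first-order condition give q = (140.5 − 18)/(12.5) = 9.8. So Q = 39.2 and P = 42.5.
CS = ½·(140.5 − 42.5)·39.2 = 1920.8.

Competition: CS = 3001.25; Cournot: CS = 1920.8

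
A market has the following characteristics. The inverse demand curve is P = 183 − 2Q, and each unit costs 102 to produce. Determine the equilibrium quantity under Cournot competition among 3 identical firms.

With 3 symmetric Cournot firms, each firm's FOC gives 183 − 8q = 102, so q = 10.125, Q = 3·10.125 = 30.375, and P = 122.25.

Q = 30.375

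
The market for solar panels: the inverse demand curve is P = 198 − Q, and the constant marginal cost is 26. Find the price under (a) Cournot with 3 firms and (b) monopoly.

Cournot: P = 69; Monopoly: P = 112

With 3 symmetric Cournot firms, each firm's FOC gives 198 − 4q = 26, so q = 43, Q = 3·43 = 129, and P = 69.
Monopoly sets MR = MC: 198 − 2Q = 26 ⇒ Q = 86, P = 198 − 86 = 112.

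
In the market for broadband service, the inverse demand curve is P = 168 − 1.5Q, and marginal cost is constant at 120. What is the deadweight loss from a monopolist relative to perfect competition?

Under competition P = MC = 120, so Q = (168 − 120)/1.5 = 32.
A monopolist chooses Q where MR = MC. MR = 168 − 3Q; setting this equal to 120 gives Q = 16 and P = 144.
DWL is the triangle between Q = 16 and Q = 32: ½·(32 − 16)·(144 − 120) = 192.

DWL = 192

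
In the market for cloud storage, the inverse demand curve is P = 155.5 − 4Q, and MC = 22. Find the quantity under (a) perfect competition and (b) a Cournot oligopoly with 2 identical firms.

Competitive firms price at marginal cost: P = 22, giving Q = 33.375.
In a 2-firm Cournot equilibrium, symmetry and the first-order condition give q = (155.5 − 22)/(12) = 11.125. So Q = 22.25 and P = 66.5.

Competition: Q = 33.375; Cournot: Q = 22.25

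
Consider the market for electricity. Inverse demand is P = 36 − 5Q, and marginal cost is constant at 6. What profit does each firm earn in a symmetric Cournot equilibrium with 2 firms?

In a 2-firm Cournot equilibrium, symmetry and the first-order condition give q = (36 − 6)/(15) = 2. So Q = 4 and P = 16.
Each firm's profit = (16 − 6)·2 = 20.

π_i = 20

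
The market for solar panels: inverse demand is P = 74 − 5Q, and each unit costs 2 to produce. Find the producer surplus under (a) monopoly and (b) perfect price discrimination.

Monopoly: PS = 259.2; Perfect PD: PS = 518.4

Monopoly sets MR = MC: 74 − 10Q = 2 ⇒ Q = 7.2, P = 74 − 5·7.2 = 38.
PS = (38 − 2)·7.2 = 259.2.
With perfect price discrimination, output is the efficient level Q = 14.4 (where demand meets MC), but every buyer pays their willingness to pay: CS = 0 and PS = total surplus.
PS = ½·(74 − 2)·14.4 = 518.4.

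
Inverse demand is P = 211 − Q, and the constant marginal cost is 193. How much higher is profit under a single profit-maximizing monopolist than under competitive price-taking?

Under competition P = MC = 193, so Q = (211 − 193)/1 = 18.
Profit = (193 − 193)·18 = 0.
A monopolist chooses Q where MR = MC. MR = 211 − 2Q; setting this equal to 193 gives Q = 9 and P = 202.
Profit = (202 − 193)·9 = 81.
Change in profit: 81 − 0 = 81.

Profit rises by 81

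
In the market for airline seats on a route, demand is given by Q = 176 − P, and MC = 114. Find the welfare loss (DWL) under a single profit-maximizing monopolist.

Inverting demand: P = 176 − Q.
Under competition P = MC = 114, so Q = (176 − 114)/1 = 62.
A monopolist chooses Q where MR = MC. MR = 176 − 2Q; setting this equal to 114 gives Q = 31 and P = 145.
DWL is the triangle between Q = 31 and Q = 62: ½·(62 − 31)·(145 − 114) = 480.5.

DWL = 480.5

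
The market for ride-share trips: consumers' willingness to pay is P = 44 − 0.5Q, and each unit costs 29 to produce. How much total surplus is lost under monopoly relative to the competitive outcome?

Perfect competition: P = MC = 29, so 44 − 0.5Q = 29 and Q = 30.
The monopolist equates marginal revenue to marginal cost: 44 − Q = 29, so Q = 15. From demand, P = 36.5.
DWL is the triangle between Q = 15 and Q = 30: ½·(30 − 15)·(36.5 − 29) = 56.25.

DWL = 56.25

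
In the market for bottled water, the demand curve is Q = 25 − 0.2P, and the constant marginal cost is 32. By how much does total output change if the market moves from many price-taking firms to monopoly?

Inverting demand: P = 125 − 5Q.
Under competition P = MC = 32, so Q = (125 − 32)/5 = 18.6.
Monopoly sets MR = MC: 125 − 10Q = 32 ⇒ Q = 9.3, P = 125 − 5·9.3 = 78.5.
Change in total output: 9.3 − 18.6 = −9.3.

Total output falls by 9.3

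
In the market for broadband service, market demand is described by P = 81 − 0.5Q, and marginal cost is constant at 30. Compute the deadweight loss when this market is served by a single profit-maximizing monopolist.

Perfect competition: P = MC = 30, so 81 − 0.5Q = 30 and Q = 102.
The monopolist equates marginal revenue to marginal cost: 81 − Q = 30, so Q = 51. From demand, P = 55.5.
DWL is the triangle between Q = 51 and Q = 102: ½·(102 − 51)·(55.5 − 30) = 650.25.

DWL = 650.25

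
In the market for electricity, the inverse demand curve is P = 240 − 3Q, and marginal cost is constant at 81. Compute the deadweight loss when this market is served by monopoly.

Under competition P = MC = 81, so Q = (240 − 81)/3 = 53.
The monopolist equates marginal revenue to marginal cost: 240 − 6Q = 81, so Q = 26.5. From demand, P = 160.5.
DWL is the triangle between Q = 26.5 and Q = 53: ½·(53 − 26.5)·(160.5 − 81) = 1053.375.

DWL = 1053.375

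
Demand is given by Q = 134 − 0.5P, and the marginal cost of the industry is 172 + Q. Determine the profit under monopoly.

Profit = 921.6

Inverting demand: P = 268 − 2Q.
Monopoly sets MR = MC: 268 − 4Q = 172 + Q ⇒ Q = 19.2, P = 268 − 2·19.2 = 229.6.
Profit = 229.6·19.2 − (172·19.2 + ½·1·19.2²) = 921.6.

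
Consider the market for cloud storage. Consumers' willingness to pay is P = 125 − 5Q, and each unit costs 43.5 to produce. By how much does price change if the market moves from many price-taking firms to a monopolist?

Perfect competition: P = MC = 43.5, so 125 − 5Q = 43.5 and Q = 16.3.
The monopolist equates marginal revenue to marginal cost: 125 − 10Q = 43.5, so Q = 8.15. From demand, P = 84.25.
Change in price: 84.25 − 43.5 = 40.75.

Price rises by 40.75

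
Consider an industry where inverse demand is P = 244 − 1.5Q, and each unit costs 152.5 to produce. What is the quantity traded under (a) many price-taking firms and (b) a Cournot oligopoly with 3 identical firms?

Under competition P = MC = 152.5, so Q = (244 − 152.5)/1.5 = 61.
Cournot with 3 identical firms: the symmetric best-response condition is 244 − 6q = 152.5. Each firm produces q = 15.25, total output Q = 45.75, price P = 175.375.

Competition: Q = 61; Cournot: Q = 45.75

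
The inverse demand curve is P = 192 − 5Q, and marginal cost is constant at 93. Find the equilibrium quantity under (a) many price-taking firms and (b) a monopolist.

Competition: Q = 19.8; Monopoly: Q = 9.9

Perfect competition: P = MC = 93, so 192 − 5Q = 93 and Q = 19.8.
A monopolist chooses Q where MR = MC. MR = 192 − 10Q; setting this equal to 93 gives Q = 9.9 and P = 142.5.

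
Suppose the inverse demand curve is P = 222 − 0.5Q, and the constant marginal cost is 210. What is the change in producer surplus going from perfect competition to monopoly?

Competitive firms price at marginal cost: P = 210, giving Q = 24.
PS = (210 − 210)·24 = 0.
The monopolist equates marginal revenue to marginal cost: 222 − Q = 210, so Q = 12. From demand, P = 216.
PS = (216 − 210)·12 = 72.
Change in producer surplus: 72 − 0 = 72.

PS rises by 72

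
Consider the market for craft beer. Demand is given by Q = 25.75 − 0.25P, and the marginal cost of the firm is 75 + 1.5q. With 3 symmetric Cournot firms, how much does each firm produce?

Inverting demand: P = 103 − 4Q.
With 3 symmetric Cournot firms, each firm's FOC gives 103 − 16q = 75 + 1.5q, so q = 1.6, Q = 3·1.6 = 4.8, and P = 83.8.

q_i = 1.6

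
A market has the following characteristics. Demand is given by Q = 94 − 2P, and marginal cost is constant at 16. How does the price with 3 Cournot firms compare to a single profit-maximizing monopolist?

Inverting demand: P = 47 − 0.5Q.
With 3 symmetric Cournot firms, each firm's FOC gives 47 − 2q = 16, so q = 15.5, Q = 3·15.5 = 46.5, and P = 23.75.
A monopolist chooses Q where MR = MC. MR = 47 − Q; setting this equal to 16 gives Q = 31 and P = 31.5.

Cournot: P = 23.75; Monopoly: P = 31.5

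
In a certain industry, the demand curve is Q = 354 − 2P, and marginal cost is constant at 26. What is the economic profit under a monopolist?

Inverting demand: P = 177 − 0.5Q.
A monopolist chooses Q where MR = MC. MR = 177 − Q; setting this equal to 26 gives Q = 151 and P = 101.5.
Profit = (101.5 − 26)·151 = 11400.5.

Profit = 11400.5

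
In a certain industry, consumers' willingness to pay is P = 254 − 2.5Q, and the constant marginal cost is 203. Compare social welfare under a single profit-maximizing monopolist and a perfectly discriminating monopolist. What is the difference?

TS rises by 130.05

The monopolist equates marginal revenue to marginal cost: 254 − 5Q = 203, so Q = 10.2. From demand, P = 228.5.
CS = ½·(254 − 228.5)·10.2 = 130.05; PS = (228.5 − 203)·10.2 = 260.1; TS = 390.15.
With perfect price discrimination, output is the efficient level Q = 20.4 (where demand meets MC), but every buyer pays their willingness to pay: CS = 0 and PS = total surplus.
TS = 520.2 (equal to competitive TS).
Change in social welfare: 520.2 − 390.15 = 130.05.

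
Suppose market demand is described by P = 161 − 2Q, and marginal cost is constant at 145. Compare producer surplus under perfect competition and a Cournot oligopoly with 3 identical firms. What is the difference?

PS rises by 24

Competitive firms price at marginal cost: P = 145, giving Q = 8.
PS = (145 − 145)·8 = 0.
With 3 symmetric Cournot firms, each firm's FOC gives 161 − 8q = 145, so q = 2, Q = 3·2 = 6, and P = 149.
PS = (149 − 145)·6 = 24.
Change in producer surplus: 24 − 0 = 24.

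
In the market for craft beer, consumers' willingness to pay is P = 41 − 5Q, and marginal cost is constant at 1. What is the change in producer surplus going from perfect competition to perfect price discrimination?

Competitive firms price at marginal cost: P = 1, giving Q = 8.
PS = (1 − 1)·8 = 0.
A perfectly discriminating monopolist sells every unit with P(Q) ≥ MC(Q), so output equals the competitive quantity Q = 8. Each buyer pays their reservation price, so CS = 0 and the firm captures all surplus.
PS = ½·(41 − 1)·8 = 160.
Change in producer surplus: 160 − 0 = 160.

PS rises by 160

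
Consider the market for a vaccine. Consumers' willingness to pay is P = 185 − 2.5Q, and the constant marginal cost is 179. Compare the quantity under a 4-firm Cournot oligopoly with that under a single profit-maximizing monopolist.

Cournot: Q = 1.92; Monopoly: Q = 1.2

Cournot with 4 identical firms: the symmetric best-response condition is 185 − 12.5q = 179. Each firm produces q = 0.48, total output Q = 1.92, price P = 180.2.
Monopoly sets MR = MC: 185 − 5Q = 179 ⇒ Q = 1.2, P = 185 − 2.5·1.2 = 182.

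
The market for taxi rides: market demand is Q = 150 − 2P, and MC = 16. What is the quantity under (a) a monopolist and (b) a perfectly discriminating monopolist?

Monopoly: Q = 59; Perfect PD: Q = 118

Inverting demand: P = 75 − 0.5Q.
A monopolist chooses Q where MR = MC. MR = 75 − Q; setting this equal to 16 gives Q = 59 and P = 45.5.
With perfect price discrimination, output is the efficient level Q = 118 (where demand meets MC), but every buyer pays their willingness to pay: CS = 0 and PS = total surplus.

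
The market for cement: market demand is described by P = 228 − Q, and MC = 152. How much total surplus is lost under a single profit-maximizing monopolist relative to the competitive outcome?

DWL = 722

Under competition P = MC = 152, so Q = (228 − 152)/1 = 76.
A monopolist chooses Q where MR = MC. MR = 228 − 2Q; setting this equal to 152 gives Q = 38 and P = 190.
DWL is the triangle between Q = 38 and Q = 76: ½·(76 − 38)·(190 − 152) = 722.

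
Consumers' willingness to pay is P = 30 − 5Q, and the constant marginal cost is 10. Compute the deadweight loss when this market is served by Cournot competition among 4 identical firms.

DWL = 1.6

Perfect competition: P = MC = 10, so 30 − 5Q = 10 and Q = 4.
In a 4-firm Cournot equilibrium, symmetry and the first-order condition give q = (30 − 10)/(25) = 0.8. So Q = 3.2 and P = 14.
DWL is the triangle between Q = 3.2 and Q = 4: ½·(4 − 3.2)·(14 − 10) = 1.6.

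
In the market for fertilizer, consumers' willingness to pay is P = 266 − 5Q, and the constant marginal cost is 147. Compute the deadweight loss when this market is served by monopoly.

DWL = 354.025

Competitive firms price at marginal cost: P = 147, giving Q = 23.8.
The monopolist equates marginal revenue to marginal cost: 266 − 10Q = 147, so Q = 11.9. From demand, P = 206.5.
DWL is the triangle between Q = 11.9 and Q = 23.8: ½·(23.8 − 11.9)·(206.5 − 147) = 354.025.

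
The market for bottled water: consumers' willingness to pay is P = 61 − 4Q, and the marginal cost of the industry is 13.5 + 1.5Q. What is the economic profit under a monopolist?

A monopolist chooses Q where MR = MC. MR = 61 − 8Q; setting this equal to 13.5 + 1.5Q gives Q = 5 and P = 41.
Profit = 41·5 − (13.5·5 + ½·1.5·5²) = 118.75.

Profit = 118.75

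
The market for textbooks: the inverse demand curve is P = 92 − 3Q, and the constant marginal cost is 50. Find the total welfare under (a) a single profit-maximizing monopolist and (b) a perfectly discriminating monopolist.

Monopoly: TS = 220.5; Perfect PD: TS = 294

Monopoly sets MR = MC: 92 − 6Q = 50 ⇒ Q = 7, P = 92 − 3·7 = 71.
CS = ½·(92 − 71)·7 = 73.5; PS = (71 − 50)·7 = 147; TS = 220.5.
Under first-degree price discrimination the firm charges each unit its demand price and produces up to where P = MC, i.e. Q = 14. Consumer surplus is zero; producer surplus equals total surplus.
TS = 294 (equal to competitive TS).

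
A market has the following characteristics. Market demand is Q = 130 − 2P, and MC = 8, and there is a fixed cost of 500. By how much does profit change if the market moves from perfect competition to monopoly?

π rises by 1624.5

Inverting demand: P = 65 − 0.5Q.
Under competition P = MC = 8, so Q = (65 − 8)/0.5 = 114.
Profit = (8 − 8)·114 − 500 = −500.
The monopolist equates marginal revenue to marginal cost: 65 − Q = 8, so Q = 57. From demand, P = 36.5.
Profit = (36.5 − 8)·57 − 500 = 1124.5.
Change in profit: 1124.5 − −500 = 1624.5.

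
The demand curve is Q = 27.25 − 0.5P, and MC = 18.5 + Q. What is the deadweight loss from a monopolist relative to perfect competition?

DWL = 34.56

Inverting demand: P = 54.5 − 2Q.
Competitive equilibrium sets price equal to marginal cost: 54.5 − 2Q = 18.5 + Q, so Q = 12 and P = 30.5.
A monopolist chooses Q where MR = MC. MR = 54.5 − 4Q; setting this equal to 18.5 + Q gives Q = 7.2 and P = 40.1.
CS = ½·(54.5 − 30.5)·12 = 144; PS = (30.5·12 − 18.5·12 − ½·1·12²) = 72; TS = 216.
CS = ½·(54.5 − 40.1)·7.2 = 51.84; PS = (40.1·7.2 − 18.5·7.2 − ½·1·7.2²) = 129.6; TS = 181.44.
DWL = 216 − 181.44 = 34.56.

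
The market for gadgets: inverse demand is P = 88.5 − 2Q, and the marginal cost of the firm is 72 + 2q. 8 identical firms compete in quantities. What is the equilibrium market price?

Cournot with 8 identical firms: the symmetric best-response condition is 88.5 − 18q = 72 + 2q. Each firm produces q = 0.825, total output Q = 6.6, price P = 75.3.

P = 75.3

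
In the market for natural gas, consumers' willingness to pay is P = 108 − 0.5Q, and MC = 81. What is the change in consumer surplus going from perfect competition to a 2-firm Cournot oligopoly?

CS falls by 405

Under competition P = MC = 81, so Q = (108 − 81)/0.5 = 54.
CS = ½·(108 − 81)·54 = 729.
With 2 symmetric Cournot firms, each firm's FOC gives 108 − 1.5q = 81, so q = 18, Q = 2·18 = 36, and P = 90.
CS = ½·(108 − 90)·36 = 324.
Change in consumer surplus: 324 − 729 = −405.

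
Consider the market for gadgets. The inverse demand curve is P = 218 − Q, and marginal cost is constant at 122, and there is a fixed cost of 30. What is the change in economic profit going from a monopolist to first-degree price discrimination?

Monopoly sets MR = MC: 218 − 2Q = 122 ⇒ Q = 48, P = 218 − 48 = 170.
Profit = (170 − 122)·48 − 30 = 2274.
Under first-degree price discrimination the firm charges each unit its demand price and produces up to where P = MC, i.e. Q = 96. Consumer surplus is zero; producer surplus equals total surplus.
PS equals the full surplus area, 4608. Profit = 4608 − 30 = 4578.
Change in economic profit: 4578 − 2274 = 2304.

Economic profit rises by 2304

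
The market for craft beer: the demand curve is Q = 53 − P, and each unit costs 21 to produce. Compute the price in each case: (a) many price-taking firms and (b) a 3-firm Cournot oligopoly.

Inverting demand: P = 53 − Q.
Competitive firms price at marginal cost: P = 21, giving Q = 32.
With 3 symmetric Cournot firms, each firm's FOC gives 53 − 4q = 21, so q = 8, Q = 3·8 = 24, and P = 29.

Competition: P = 21; Cournot: P = 29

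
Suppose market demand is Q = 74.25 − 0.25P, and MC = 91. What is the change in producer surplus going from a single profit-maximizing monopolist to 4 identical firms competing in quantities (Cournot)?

Producer surplus falls by 954.81

Inverting demand: P = 297 − 4Q.
Monopoly sets MR = MC: 297 − 8Q = 91 ⇒ Q = 25.75, P = 297 − 4·25.75 = 194.
PS = (194 − 91)·25.75 = 2652.25.
With 4 symmetric Cournot firms, each firm's FOC gives 297 − 20q = 91, so q = 10.3, Q = 4·10.3 = 41.2, and P = 132.2.
PS = (132.2 − 91)·41.2 = 1697.44.
Change in producer surplus: 1697.44 − 2652.25 = −954.81.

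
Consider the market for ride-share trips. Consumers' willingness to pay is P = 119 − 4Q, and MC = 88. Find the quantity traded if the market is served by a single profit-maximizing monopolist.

A monopolist chooses Q where MR = MC. MR = 119 − 8Q; setting this equal to 88 gives Q = 3.875 and P = 103.5.

Q = 3.875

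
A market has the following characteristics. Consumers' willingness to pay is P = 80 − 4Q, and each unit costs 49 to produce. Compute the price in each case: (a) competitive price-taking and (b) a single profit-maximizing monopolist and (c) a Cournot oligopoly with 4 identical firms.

Competition: P = 49; Monopoly: P = 64.5; Cournot: P = 55.2

Competitive firms price at marginal cost: P = 49, giving Q = 7.75.
A monopolist chooses Q where MR = MC. MR = 80 − 8Q; setting this equal to 49 gives Q = 3.875 and P = 64.5.
Cournot with 4 identical firms: the symmetric best-response condition is 80 − 20q = 49. Each firm produces q = 1.55, total output Q = 6.2, price P = 55.2.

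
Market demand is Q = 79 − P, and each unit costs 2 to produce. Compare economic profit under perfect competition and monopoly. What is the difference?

Economic profit rises by 1482.25

Inverting demand: P = 79 − Q.
Competitive firms price at marginal cost: P = 2, giving Q = 77.
Profit = (2 − 2)·77 = 0.
Monopoly sets MR = MC: 79 − 2Q = 2 ⇒ Q = 38.5, P = 79 − 38.5 = 40.5.
Profit = (40.5 − 2)·38.5 = 1482.25.
Change in economic profit: 1482.25 − 0 = 1482.25.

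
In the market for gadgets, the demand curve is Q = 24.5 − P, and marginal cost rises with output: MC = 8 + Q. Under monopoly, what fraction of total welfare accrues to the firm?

PS/TS = 0.75

Inverting demand: P = 24.5 − Q.
The monopolist equates marginal revenue to marginal cost: 24.5 − 2Q = 8 + Q, so Q = 5.5. From demand, P = 19.
CS = ½·(24.5 − 19)·5.5 = 15.125.
PS = P·Q − VC(Q) = 19·5.5 − (8·5.5 + ½·1·5.5²) = 45.375.
Share captured = PS/TS = 45.375/60.5 = 0.75.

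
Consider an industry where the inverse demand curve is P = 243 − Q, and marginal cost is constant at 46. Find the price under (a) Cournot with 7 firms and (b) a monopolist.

Cournot with 7 identical firms: the symmetric best-response condition is 243 − 8q = 46. Each firm produces q = 24.625, total output Q = 172.375, price P = 70.625.
A monopolist chooses Q where MR = MC. MR = 243 − 2Q; setting this equal to 46 gives Q = 98.5 and P = 144.5.

Cournot: P = 70.625; Monopoly: P = 144.5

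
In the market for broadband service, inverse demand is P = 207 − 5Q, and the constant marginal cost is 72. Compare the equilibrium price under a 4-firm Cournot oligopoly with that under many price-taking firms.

Cournot: P = 99; Competition: P = 72

With 4 symmetric Cournot firms, each firm's FOC gives 207 − 25q = 72, so q = 5.4, Q = 4·5.4 = 21.6, and P = 99.
Perfect competition: P = MC = 72, so 207 − 5Q = 72 and Q = 27.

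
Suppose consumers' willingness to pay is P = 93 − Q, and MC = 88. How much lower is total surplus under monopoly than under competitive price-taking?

Perfect competition: P = MC = 88, so 93 − Q = 88 and Q = 5.
CS = ½·(93 − 88)·5 = 12.5; PS = (88 − 88)·5 = 0; TS = 12.5.
A monopolist chooses Q where MR = MC. MR = 93 − 2Q; setting this equal to 88 gives Q = 2.5 and P = 90.5.
CS = ½·(93 − 90.5)·2.5 = 3.125; PS = (90.5 − 88)·2.5 = 6.25; TS = 9.375.
Change in total surplus: 9.375 − 12.5 = −3.125.

TS falls by 3.125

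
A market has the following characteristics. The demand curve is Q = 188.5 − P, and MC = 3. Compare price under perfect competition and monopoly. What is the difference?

P rises by 92.75

Inverting demand: P = 188.5 − Q.
Competitive firms price at marginal cost: P = 3, giving Q = 185.5.
Monopoly sets MR = MC: 188.5 − 2Q = 3 ⇒ Q = 92.75, P = 188.5 − 92.75 = 95.75.
Change in price: 95.75 − 3 = 92.75.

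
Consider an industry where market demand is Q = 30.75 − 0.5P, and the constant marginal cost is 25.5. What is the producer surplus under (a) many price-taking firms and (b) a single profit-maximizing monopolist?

Competition: PS = 0; Monopoly: PS = 162

Inverting demand: P = 61.5 − 2Q.
Under competition P = MC = 25.5, so Q = (61.5 − 25.5)/2 = 18.
PS = (25.5 − 25.5)·18 = 0.
A monopolist chooses Q where MR = MC. MR = 61.5 − 4Q; setting this equal to 25.5 gives Q = 9 and P = 43.5.
PS = (43.5 − 25.5)·9 = 162.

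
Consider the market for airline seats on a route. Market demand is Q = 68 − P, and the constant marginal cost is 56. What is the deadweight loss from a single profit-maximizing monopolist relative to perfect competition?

DWL = 18

Inverting demand: P = 68 − Q.
Under competition P = MC = 56, so Q = (68 − 56)/1 = 12.
Monopoly sets MR = MC: 68 − 2Q = 56 ⇒ Q = 6, P = 68 − 6 = 62.
DWL is the triangle between Q = 6 and Q = 12: ½·(12 − 6)·(62 − 56) = 18.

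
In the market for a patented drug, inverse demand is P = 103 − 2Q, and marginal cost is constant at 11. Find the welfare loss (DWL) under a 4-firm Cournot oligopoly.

Under competition P = MC = 11, so Q = (103 − 11)/2 = 46.
In a 4-firm Cournot equilibrium, symmetry and the first-order condition give q = (103 − 11)/(10) = 9.2. So Q = 36.8 and P = 29.4.
DWL is the triangle between Q = 36.8 and Q = 46: ½·(46 − 36.8)·(29.4 − 11) = 84.64.

DWL = 84.64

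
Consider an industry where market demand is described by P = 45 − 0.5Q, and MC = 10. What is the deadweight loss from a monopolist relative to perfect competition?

Competitive firms price at marginal cost: P = 10, giving Q = 70.
The monopolist equates marginal revenue to marginal cost: 45 − Q = 10, so Q = 35. From demand, P = 27.5.
DWL is the triangle between Q = 35 and Q = 70: ½·(70 − 35)·(27.5 − 10) = 306.25.

DWL = 306.25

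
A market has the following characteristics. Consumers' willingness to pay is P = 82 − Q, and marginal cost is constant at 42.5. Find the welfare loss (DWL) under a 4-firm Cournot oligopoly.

DWL = 31.205

Competitive firms price at marginal cost: P = 42.5, giving Q = 39.5.
In a 4-firm Cournot equilibrium, symmetry and the first-order condition give q = (82 − 42.5)/(5) = 7.9. So Q = 31.6 and P = 50.4.
DWL is the triangle between Q = 31.6 and Q = 39.5: ½·(39.5 − 31.6)·(50.4 − 42.5) = 31.205.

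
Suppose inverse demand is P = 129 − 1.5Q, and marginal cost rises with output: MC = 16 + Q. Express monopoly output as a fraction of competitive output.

Q_m/Q_c = 0.625

The monopolist equates marginal revenue to marginal cost: 129 − 3Q = 16 + Q, so Q = 28.25. From demand, P = 86.625.
Under competition P = MC: 129 − 1.5Q = 16 + Q ⇒ Q = 45.2, P = 61.2.
Ratio Q_m/Q_c = 28.25/45.2 = 0.625.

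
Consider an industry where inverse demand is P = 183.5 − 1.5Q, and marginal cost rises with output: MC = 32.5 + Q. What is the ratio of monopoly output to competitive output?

Q_m/Q_c = 0.625

A monopolist chooses Q where MR = MC. MR = 183.5 − 3Q; setting this equal to 32.5 + Q gives Q = 37.75 and P = 126.875.
Under competition P = MC: 183.5 − 1.5Q = 32.5 + Q ⇒ Q = 60.4, P = 92.9.
Ratio Q_m/Q_c = 37.75/60.4 = 0.625.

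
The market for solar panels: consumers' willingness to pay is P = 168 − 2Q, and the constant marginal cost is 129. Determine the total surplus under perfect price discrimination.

TS = 380.25

With perfect price discrimination, output is the efficient level Q = 19.5 (where demand meets MC), but every buyer pays their willingness to pay: CS = 0 and PS = total surplus.
TS = 380.25 (equal to competitive TS).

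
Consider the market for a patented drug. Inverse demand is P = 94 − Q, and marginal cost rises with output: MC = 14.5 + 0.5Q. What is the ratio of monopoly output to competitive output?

Q_m/Q_c = 0.6

A monopolist chooses Q where MR = MC. MR = 94 − 2Q; setting this equal to 14.5 + 0.5Q gives Q = 31.8 and P = 62.2.
Under competition P = MC: 94 − Q = 14.5 + 0.5Q ⇒ Q = 53, P = 41.
Ratio Q_m/Q_c = 31.8/53 = 0.6.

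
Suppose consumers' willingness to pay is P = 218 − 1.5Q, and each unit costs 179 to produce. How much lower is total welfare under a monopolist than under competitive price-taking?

Perfect competition: P = MC = 179, so 218 − 1.5Q = 179 and Q = 26.
CS = ½·(218 − 179)·26 = 507; PS = (179 − 179)·26 = 0; TS = 507.
The monopolist equates marginal revenue to marginal cost: 218 − 3Q = 179, so Q = 13. From demand, P = 198.5.
CS = ½·(218 − 198.5)·13 = 126.75; PS = (198.5 − 179)·13 = 253.5; TS = 380.25.
Change in total welfare: 380.25 − 507 = −126.75.

Total welfare falls by 126.75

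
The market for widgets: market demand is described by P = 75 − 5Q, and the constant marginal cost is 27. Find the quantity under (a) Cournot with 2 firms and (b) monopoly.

With 2 symmetric Cournot firms, each firm's FOC gives 75 − 15q = 27, so q = 3.2, Q = 2·3.2 = 6.4, and P = 43.
A monopolist chooses Q where MR = MC. MR = 75 − 10Q; setting this equal to 27 gives Q = 4.8 and P = 51.

Cournot: Q = 6.4; Monopoly: Q = 4.8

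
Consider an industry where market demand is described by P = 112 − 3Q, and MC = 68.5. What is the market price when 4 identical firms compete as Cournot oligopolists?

In a 4-firm Cournot equilibrium, symmetry and the first-order condition give q = (112 − 68.5)/(15) = 2.9. So Q = 11.6 and P = 77.2.

P = 77.2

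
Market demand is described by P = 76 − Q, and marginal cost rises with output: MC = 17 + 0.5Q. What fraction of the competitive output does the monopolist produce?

Q_m/Q_c = 0.6

Monopoly sets MR = MC: 76 − 2Q = 17 + 0.5Q ⇒ Q = 23.6, P = 76 − 23.6 = 52.4.
Competitive equilibrium sets price equal to marginal cost: 76 − Q = 17 + 0.5Q, so Q = 118/3 and P = 110/3.
Ratio Q_m/Q_c = 23.6/(118/3) = 0.6.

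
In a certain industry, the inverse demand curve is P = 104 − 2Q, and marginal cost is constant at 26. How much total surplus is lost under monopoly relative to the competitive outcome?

Perfect competition: P = MC = 26, so 104 − 2Q = 26 and Q = 39.
The monopolist equates marginal revenue to marginal cost: 104 − 4Q = 26, so Q = 19.5. From demand, P = 65.
DWL is the triangle between Q = 19.5 and Q = 39: ½·(39 − 19.5)·(65 − 26) = 380.25.

DWL = 380.25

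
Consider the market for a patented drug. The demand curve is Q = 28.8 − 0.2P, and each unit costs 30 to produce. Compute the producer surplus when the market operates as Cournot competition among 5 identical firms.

Inverting demand: P = 144 − 5Q.
In a 5-firm Cournot equilibrium, symmetry and the first-order condition give q = (144 − 30)/(30) = 3.8. So Q = 19 and P = 49.
PS = (49 − 30)·19 = 361.

PS = 361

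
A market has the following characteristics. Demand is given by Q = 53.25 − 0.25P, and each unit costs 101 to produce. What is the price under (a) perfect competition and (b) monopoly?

Inverting demand: P = 213 − 4Q.
Under competition P = MC = 101, so Q = (213 − 101)/4 = 28.
Monopoly sets MR = MC: 213 − 8Q = 101 ⇒ Q = 14, P = 213 − 4·14 = 157.

Competition: P = 101; Monopoly: P = 157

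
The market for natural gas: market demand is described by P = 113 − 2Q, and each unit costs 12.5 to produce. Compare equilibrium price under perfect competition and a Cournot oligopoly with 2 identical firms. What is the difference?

Perfect competition: P = MC = 12.5, so 113 − 2Q = 12.5 and Q = 50.25.
Cournot with 2 identical firms: the symmetric best-response condition is 113 − 6q = 12.5. Each firm produces q = 16.75, total output Q = 33.5, price P = 46.
Change in equilibrium price: 46 − 12.5 = 33.5.

Equilibrium price rises by 33.5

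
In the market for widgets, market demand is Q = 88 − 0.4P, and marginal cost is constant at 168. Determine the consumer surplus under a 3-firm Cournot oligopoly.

CS = 304.2

Inverting demand: P = 220 − 2.5Q.
Cournot with 3 identical firms: the symmetric best-response condition is 220 − 10q = 168. Each firm produces q = 5.2, total output Q = 15.6, price P = 181.
CS = ½·(220 − 181)·15.6 = 304.2.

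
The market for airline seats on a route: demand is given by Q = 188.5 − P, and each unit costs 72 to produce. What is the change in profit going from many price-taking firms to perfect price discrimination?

Inverting demand: P = 188.5 − Q.
Perfect competition: P = MC = 72, so 188.5 − Q = 72 and Q = 116.5.
Profit = (72 − 72)·116.5 = 0.
A perfectly discriminating monopolist sells every unit with P(Q) ≥ MC(Q), so output equals the competitive quantity Q = 116.5. Each buyer pays their reservation price, so CS = 0 and the firm captures all surplus.
PS equals the full surplus area, 6786.125. Profit = 6786.125 = 6786.125.
Change in profit: 6786.125 − 0 = 6786.125.

Profit rises by 6786.125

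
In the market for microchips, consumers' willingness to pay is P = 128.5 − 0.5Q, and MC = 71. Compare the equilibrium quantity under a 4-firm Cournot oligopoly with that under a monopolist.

Cournot: Q = 92; Monopoly: Q = 57.5

Cournot with 4 identical firms: the symmetric best-response condition is 128.5 − 2.5q = 71. Each firm produces q = 23, total output Q = 92, price P = 82.5.
A monopolist chooses Q where MR = MC. MR = 128.5 − Q; setting this equal to 71 gives Q = 57.5 and P = 99.75.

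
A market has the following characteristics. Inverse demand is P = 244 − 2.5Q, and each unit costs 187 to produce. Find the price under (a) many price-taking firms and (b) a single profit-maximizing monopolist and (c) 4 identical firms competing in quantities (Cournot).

Competitive firms price at marginal cost: P = 187, giving Q = 22.8.
The monopolist equates marginal revenue to marginal cost: 244 − 5Q = 187, so Q = 11.4. From demand, P = 215.5.
In a 4-firm Cournot equilibrium, symmetry and the first-order condition give q = (244 − 187)/(12.5) = 4.56. So Q = 18.24 and P = 198.4.

Competition: P = 187; Monopoly: P = 215.5; Cournot: P = 198.4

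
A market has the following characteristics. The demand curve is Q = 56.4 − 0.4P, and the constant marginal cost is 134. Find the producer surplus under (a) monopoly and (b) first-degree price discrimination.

Inverting demand: P = 141 − 2.5Q.
A monopolist chooses Q where MR = MC. MR = 141 − 5Q; setting this equal to 134 gives Q = 1.4 and P = 137.5.
PS = (137.5 − 134)·1.4 = 4.9.
A perfectly discriminating monopolist sells every unit with P(Q) ≥ MC(Q), so output equals the competitive quantity Q = 2.8. Each buyer pays their reservation price, so CS = 0 and the firm captures all surplus.
PS = ½·(141 − 134)·2.8 = 9.8.

Monopoly: PS = 4.9; Perfect PD: PS = 9.8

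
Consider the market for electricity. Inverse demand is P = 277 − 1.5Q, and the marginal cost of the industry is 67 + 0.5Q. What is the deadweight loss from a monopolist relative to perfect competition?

Competitive equilibrium sets price equal to marginal cost: 277 − 1.5Q = 67 + 0.5Q, so Q = 105 and P = 119.5.
The monopolist equates marginal revenue to marginal cost: 277 − 3Q = 67 + 0.5Q, so Q = 60. From demand, P = 187.
CS = ½·(277 − 119.5)·105 = 8268.75; PS = (119.5·105 − 67·105 − ½·0.5·105²) = 2756.25; TS = 11025.
CS = ½·(277 − 187)·60 = 2700; PS = (187·60 − 67·60 − ½·0.5·60²) = 6300; TS = 9000.
DWL = 11025 − 9000 = 2025.

DWL = 2025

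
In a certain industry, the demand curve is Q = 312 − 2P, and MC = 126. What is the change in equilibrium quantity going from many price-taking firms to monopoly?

Q falls by 30

Inverting demand: P = 156 − 0.5Q.
Competitive firms price at marginal cost: P = 126, giving Q = 60.
Monopoly sets MR = MC: 156 − Q = 126 ⇒ Q = 30, P = 156 − 0.5·30 = 141.
Change in equilibrium quantity: 30 − 60 = −30.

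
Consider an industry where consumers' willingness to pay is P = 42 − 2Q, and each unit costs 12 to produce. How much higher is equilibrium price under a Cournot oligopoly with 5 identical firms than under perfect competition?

P rises by 5

Competitive firms price at marginal cost: P = 12, giving Q = 15.
In a 5-firm Cournot equilibrium, symmetry and the first-order condition give q = (42 − 12)/(12) = 2.5. So Q = 12.5 and P = 17.
Change in equilibrium price: 17 − 12 = 5.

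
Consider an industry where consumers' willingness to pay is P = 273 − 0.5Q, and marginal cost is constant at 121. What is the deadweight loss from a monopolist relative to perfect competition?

DWL = 5776

Perfect competition: P = MC = 121, so 273 − 0.5Q = 121 and Q = 304.
A monopolist chooses Q where MR = MC. MR = 273 − Q; setting this equal to 121 gives Q = 152 and P = 197.
DWL is the triangle between Q = 152 and Q = 304: ½·(304 − 152)·(197 − 121) = 5776.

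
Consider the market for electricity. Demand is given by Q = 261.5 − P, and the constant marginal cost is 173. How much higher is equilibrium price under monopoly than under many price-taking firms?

Inverting demand: P = 261.5 − Q.
Under competition P = MC = 173, so Q = (261.5 − 173)/1 = 88.5.
A monopolist chooses Q where MR = MC. MR = 261.5 − 2Q; setting this equal to 173 gives Q = 44.25 and P = 217.25.
Change in equilibrium price: 217.25 − 173 = 44.25.

Equilibrium price rises by 44.25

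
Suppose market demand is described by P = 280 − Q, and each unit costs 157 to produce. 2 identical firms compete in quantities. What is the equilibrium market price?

With 2 symmetric Cournot firms, each firm's FOC gives 280 − 3q = 157, so q = 41, Q = 2·41 = 82, and P = 198.

P = 198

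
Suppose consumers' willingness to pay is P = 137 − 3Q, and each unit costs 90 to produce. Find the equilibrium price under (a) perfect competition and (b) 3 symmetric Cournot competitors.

Perfect competition: P = MC = 90, so 137 − 3Q = 90 and Q = 47/3.
In a 3-firm Cournot equilibrium, symmetry and the first-order condition give q = (137 − 90)/(12) = 47/12. So Q = 11.75 and P = 101.75.

Competition: P = 90; Cournot: P = 101.75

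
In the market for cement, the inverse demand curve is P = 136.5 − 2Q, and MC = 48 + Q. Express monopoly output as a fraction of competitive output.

The monopolist equates marginal revenue to marginal cost: 136.5 − 4Q = 48 + Q, so Q = 17.7. From demand, P = 101.1.
Competitive equilibrium sets price equal to marginal cost: 136.5 − 2Q = 48 + Q, so Q = 29.5 and P = 77.5.
Ratio Q_m/Q_c = 17.7/29.5 = 0.6.

Q_m/Q_c = 0.6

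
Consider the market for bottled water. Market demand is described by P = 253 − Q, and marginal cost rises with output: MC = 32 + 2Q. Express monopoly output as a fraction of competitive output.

A monopolist chooses Q where MR = MC. MR = 253 − 2Q; setting this equal to 32 + 2Q gives Q = 55.25 and P = 197.75.
Under competition P = MC: 253 − Q = 32 + 2Q ⇒ Q = 221/3, P = 538/3.
Ratio Q_m/Q_c = 55.25/(221/3) = 0.75.

Q_m/Q_c = 0.75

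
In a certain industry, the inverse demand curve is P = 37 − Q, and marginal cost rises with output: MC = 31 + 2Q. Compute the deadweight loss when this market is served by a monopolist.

Under competition P = MC: 37 − Q = 31 + 2Q ⇒ Q = 2, P = 35.
A monopolist chooses Q where MR = MC. MR = 37 − 2Q; setting this equal to 31 + 2Q gives Q = 1.5 and P = 35.5.
CS = ½·(37 − 35)·2 = 2; PS = (35·2 − 31·2 − ½·2·2²) = 4; TS = 6.
CS = ½·(37 − 35.5)·1.5 = 1.125; PS = (35.5·1.5 − 31·1.5 − ½·2·1.5²) = 4.5; TS = 5.625.
DWL = 6 − 5.625 = 0.375.

DWL = 0.375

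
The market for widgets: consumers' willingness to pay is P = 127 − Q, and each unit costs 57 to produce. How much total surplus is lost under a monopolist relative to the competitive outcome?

DWL = 612.5

Perfect competition: P = MC = 57, so 127 − Q = 57 and Q = 70.
Monopoly sets MR = MC: 127 − 2Q = 57 ⇒ Q = 35, P = 127 − 35 = 92.
DWL is the triangle between Q = 35 and Q = 70: ½·(70 − 35)·(92 − 57) = 612.5.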